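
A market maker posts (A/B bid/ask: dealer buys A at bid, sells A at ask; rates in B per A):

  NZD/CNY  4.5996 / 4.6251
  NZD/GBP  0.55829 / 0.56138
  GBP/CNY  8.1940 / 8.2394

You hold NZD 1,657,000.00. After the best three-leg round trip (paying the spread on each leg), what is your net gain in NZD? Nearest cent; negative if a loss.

Net result: NZD -9,254.82 (no profitable arbitrage after spreads)

Best loop NZD → CNY → GBP → NZD:
NZD 1,657,000.00 × 4.5996 (sell NZD at bid) = CNY 7,621,537.20
CNY 7,621,537.20 ÷ 8.2394 (buy GBP at ask) = GBP 925,011.19
GBP 925,011.19 ÷ 0.56138 (buy NZD at ask) = NZD 1,647,745.18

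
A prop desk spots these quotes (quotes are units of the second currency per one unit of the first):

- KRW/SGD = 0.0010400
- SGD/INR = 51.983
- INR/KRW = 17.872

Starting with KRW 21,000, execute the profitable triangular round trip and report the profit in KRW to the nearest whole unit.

Profitable loop is KRW → INR → SGD → KRW:
KRW 21,000 ÷ 17.872 = INR 1,175.02
INR 1,175.02 ÷ 51.983 = SGD 22.60
SGD 22.60 ÷ 0.0010400 = KRW 21,735
Profit = KRW 21,735 − KRW 21,000

Profit: KRW 735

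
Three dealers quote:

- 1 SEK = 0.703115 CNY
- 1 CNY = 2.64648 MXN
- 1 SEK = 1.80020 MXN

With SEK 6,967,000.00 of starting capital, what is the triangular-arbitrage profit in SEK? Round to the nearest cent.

Profit: SEK 234,451.37

Profitable loop is SEK → CNY → MXN → SEK:
SEK 6,967,000.00 × 0.703115 = CNY 4,898,602.21
CNY 4,898,602.21 × 2.64648 = MXN 12,964,052.76
MXN 12,964,052.76 ÷ 1.80020 = SEK 7,201,451.37
Profit = SEK 7,201,451.37 − SEK 6,967,000.00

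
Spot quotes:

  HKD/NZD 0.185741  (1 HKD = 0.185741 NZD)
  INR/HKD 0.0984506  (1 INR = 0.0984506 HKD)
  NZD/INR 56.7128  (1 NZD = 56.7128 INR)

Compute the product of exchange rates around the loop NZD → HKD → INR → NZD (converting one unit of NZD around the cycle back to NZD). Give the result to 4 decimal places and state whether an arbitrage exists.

0.9643 (arbitrage exists)

Around NZD → HKD → INR → NZD: 1 ÷ 0.185741 ÷ 0.0984506 ÷ 56.7128 = 0.964257
Product < 1; profitable direction is NZD → INR → HKD → NZD.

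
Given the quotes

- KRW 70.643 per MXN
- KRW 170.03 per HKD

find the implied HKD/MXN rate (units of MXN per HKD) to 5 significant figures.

1 HKD × 170.03 = 170.03 KRW
170.03 KRW ÷ 70.643 = 2.40689 MXN

HKD/MXN = 2.4069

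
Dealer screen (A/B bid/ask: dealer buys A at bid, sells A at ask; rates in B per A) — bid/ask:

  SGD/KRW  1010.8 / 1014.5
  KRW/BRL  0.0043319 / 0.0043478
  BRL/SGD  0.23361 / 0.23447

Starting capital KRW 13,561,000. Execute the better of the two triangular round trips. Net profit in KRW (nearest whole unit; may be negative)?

Best loop KRW → BRL → SGD → KRW:
KRW 13,561,000 × 0.0043319 (sell KRW at bid) = BRL 58,744.90
BRL 58,744.90 × 0.23361 (sell BRL at bid) = SGD 13,723.40
SGD 13,723.40 × 1010.8 (sell SGD at bid) = KRW 13,871,608

Net profit: KRW 310,608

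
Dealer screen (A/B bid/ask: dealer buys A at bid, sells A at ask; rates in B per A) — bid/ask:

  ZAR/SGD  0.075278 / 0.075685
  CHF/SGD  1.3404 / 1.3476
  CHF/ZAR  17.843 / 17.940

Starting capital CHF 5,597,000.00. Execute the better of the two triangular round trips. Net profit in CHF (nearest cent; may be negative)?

Net result: CHF -18,335.39 (no profitable arbitrage after spreads)

Best loop CHF → ZAR → SGD → CHF:
CHF 5,597,000.00 × 17.843 (sell CHF at bid) = ZAR 99,867,271.00
ZAR 99,867,271.00 × 0.075278 (sell ZAR at bid) = SGD 7,517,808.43
SGD 7,517,808.43 ÷ 1.3476 (buy CHF at ask) = CHF 5,578,664.61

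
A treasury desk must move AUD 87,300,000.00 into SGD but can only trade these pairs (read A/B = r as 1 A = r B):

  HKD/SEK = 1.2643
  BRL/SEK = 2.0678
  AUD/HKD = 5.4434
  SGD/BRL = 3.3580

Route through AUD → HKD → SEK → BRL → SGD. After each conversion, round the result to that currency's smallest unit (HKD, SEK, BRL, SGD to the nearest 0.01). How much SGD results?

SGD 86,525,757.05

AUD 87,300,000.00 × 5.4434 = HKD 475,208,820.00
HKD 475,208,820.00 × 1.2643 = SEK 600,806,511.13
SEK 600,806,511.13 ÷ 2.0678 = BRL 290,553,492.18
BRL 290,553,492.18 ÷ 3.3580 = SGD 86,525,757.05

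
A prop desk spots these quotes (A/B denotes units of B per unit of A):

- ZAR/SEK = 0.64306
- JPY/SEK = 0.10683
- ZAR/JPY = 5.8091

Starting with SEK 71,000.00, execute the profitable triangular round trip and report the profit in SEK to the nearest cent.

Profitable loop is SEK → JPY → ZAR → SEK:
SEK 71,000.00 ÷ 0.10683 = JPY 664,607
JPY 664,607 ÷ 5.8091 = ZAR 114,407.97
ZAR 114,407.97 × 0.64306 = SEK 73,571.19
Profit = SEK 73,571.19 − SEK 71,000.00

Profit: SEK 2,571.19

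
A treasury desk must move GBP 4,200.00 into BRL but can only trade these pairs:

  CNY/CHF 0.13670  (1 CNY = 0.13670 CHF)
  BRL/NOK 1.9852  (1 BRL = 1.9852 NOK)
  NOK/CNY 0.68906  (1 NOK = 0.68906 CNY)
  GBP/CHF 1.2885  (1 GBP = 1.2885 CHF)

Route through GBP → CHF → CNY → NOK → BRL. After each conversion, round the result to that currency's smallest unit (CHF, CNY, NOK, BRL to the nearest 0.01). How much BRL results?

GBP 4,200.00 × 1.2885 = CHF 5,411.70
CHF 5,411.70 ÷ 0.13670 = CNY 39,588.15
CNY 39,588.15 ÷ 0.68906 = NOK 57,452.40
NOK 57,452.40 ÷ 1.9852 = BRL 28,940.36

BRL 28,940.36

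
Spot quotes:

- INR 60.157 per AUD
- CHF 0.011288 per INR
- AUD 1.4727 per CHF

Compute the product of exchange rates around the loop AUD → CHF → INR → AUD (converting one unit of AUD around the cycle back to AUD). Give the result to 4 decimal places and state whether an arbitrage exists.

Around AUD → CHF → INR → AUD: 1 ÷ 1.4727 ÷ 0.011288 ÷ 60.157 = 0.999960
Product ≈ 1 (deviation 0.004%, within rounding noise).

1.0000 (no arbitrage)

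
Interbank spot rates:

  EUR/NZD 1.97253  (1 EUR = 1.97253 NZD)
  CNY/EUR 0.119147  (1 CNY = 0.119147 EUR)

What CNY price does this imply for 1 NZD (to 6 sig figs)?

NZD/CNY = 4.25494

1 NZD ÷ 1.97253 = 0.506963 EUR
0.506963 EUR ÷ 0.119147 = 4.25494 CNY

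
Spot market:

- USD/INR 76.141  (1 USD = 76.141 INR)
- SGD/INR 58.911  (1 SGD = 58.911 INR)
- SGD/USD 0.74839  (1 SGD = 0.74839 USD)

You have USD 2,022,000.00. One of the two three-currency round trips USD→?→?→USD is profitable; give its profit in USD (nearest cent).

Profitable loop is USD → SGD → INR → USD:
USD 2,022,000.00 ÷ 0.74839 = SGD 2,701,799.86
SGD 2,701,799.86 × 58.911 = INR 159,165,731.77
INR 159,165,731.77 ÷ 76.141 = USD 2,090,407.69
Profit = USD 2,090,407.69 − USD 2,022,000.00

Profit: USD 68,407.69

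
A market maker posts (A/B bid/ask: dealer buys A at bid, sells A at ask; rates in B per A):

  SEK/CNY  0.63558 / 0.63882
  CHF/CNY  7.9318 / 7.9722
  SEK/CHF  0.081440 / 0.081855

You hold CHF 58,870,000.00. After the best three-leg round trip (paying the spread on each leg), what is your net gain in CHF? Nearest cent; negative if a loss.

Best loop CHF → CNY → SEK → CHF:
CHF 58,870,000.00 × 7.9318 (sell CHF at bid) = CNY 466,945,066.00
CNY 466,945,066.00 ÷ 0.63882 (buy SEK at ask) = SEK 730,949,353.50
SEK 730,949,353.50 × 0.081440 (sell SEK at bid) = CHF 59,528,515.35

Net profit: CHF 658,515.35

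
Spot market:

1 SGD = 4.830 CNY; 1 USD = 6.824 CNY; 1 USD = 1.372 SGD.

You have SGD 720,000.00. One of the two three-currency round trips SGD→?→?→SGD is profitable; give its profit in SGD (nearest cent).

Profitable loop is SGD → USD → CNY → SGD:
SGD 720,000.00 ÷ 1.372 = USD 524,781.34
USD 524,781.34 × 6.824 = CNY 3,581,107.87
CNY 3,581,107.87 ÷ 4.830 = SGD 741,430.20
Profit = SGD 741,430.20 − SGD 720,000.00

Profit: SGD 21,430.20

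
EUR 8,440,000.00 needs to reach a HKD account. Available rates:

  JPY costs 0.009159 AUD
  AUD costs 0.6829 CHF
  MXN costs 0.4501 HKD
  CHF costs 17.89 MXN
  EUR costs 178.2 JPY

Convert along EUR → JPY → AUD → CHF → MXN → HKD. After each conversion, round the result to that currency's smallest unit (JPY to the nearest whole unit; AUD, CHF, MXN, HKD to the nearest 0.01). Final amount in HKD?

HKD 75,748,610.63

EUR 8,440,000.00 × 178.2 = JPY 1,504,008,000
JPY 1,504,008,000 × 0.009159 = AUD 13,775,209.27
AUD 13,775,209.27 × 0.6829 = CHF 9,407,090.41
CHF 9,407,090.41 × 17.89 = MXN 168,292,847.43
MXN 168,292,847.43 × 0.4501 = HKD 75,748,610.63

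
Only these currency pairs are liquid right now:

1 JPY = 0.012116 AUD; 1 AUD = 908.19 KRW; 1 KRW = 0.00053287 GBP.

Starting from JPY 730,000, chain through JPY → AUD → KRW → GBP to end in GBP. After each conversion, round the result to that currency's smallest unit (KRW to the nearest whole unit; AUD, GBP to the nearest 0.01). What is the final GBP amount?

JPY 730,000 × 0.012116 = AUD 8,844.68
AUD 8,844.68 × 908.19 = KRW 8,032,650
KRW 8,032,650 × 0.00053287 = GBP 4,280.36

GBP 4,280.36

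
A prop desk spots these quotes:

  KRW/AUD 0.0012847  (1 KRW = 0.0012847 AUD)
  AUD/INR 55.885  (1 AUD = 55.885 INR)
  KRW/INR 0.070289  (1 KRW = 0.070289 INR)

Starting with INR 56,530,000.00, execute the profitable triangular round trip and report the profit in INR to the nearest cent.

Profit: INR 1,211,571.59

Profitable loop is INR → KRW → AUD → INR:
INR 56,530,000.00 ÷ 0.070289 = KRW 804,251,021
KRW 804,251,021 × 0.0012847 = AUD 1,033,221.29
AUD 1,033,221.29 × 55.885 = INR 57,741,571.59
Profit = INR 57,741,571.59 − INR 56,530,000.00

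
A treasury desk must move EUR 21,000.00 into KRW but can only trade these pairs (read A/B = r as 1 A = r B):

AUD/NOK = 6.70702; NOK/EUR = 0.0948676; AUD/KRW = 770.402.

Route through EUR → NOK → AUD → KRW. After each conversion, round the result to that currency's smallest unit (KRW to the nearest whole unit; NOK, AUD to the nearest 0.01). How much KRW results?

EUR 21,000.00 ÷ 0.0948676 = NOK 221,361.14
NOK 221,361.14 ÷ 6.70702 = AUD 33,004.40
AUD 33,004.40 × 770.402 = KRW 25,426,656

KRW 25,426,656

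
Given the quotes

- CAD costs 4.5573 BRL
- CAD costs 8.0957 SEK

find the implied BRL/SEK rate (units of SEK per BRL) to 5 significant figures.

1 BRL ÷ 4.5573 = 0.219428 CAD
0.219428 CAD × 8.0957 = 1.77642 SEK

BRL/SEK = 1.7764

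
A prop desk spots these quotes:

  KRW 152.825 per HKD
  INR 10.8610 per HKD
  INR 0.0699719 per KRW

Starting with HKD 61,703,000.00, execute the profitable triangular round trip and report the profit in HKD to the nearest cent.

Profitable loop is HKD → INR → KRW → HKD:
HKD 61,703,000.00 × 10.8610 = INR 670,156,283.00
INR 670,156,283.00 ÷ 0.0699719 = KRW 9,577,505,870
KRW 9,577,505,870 ÷ 152.825 = HKD 62,669,758.68
Profit = HKD 62,669,758.68 − HKD 61,703,000.00

Profit: HKD 966,758.68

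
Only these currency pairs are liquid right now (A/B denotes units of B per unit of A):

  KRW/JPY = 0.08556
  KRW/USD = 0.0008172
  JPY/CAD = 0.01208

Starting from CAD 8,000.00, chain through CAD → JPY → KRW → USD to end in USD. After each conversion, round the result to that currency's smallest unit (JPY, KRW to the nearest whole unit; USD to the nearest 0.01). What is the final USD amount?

USD 6,325.30

CAD 8,000.00 ÷ 0.01208 = JPY 662,252
JPY 662,252 ÷ 0.08556 = KRW 7,740,206
KRW 7,740,206 × 0.0008172 = USD 6,325.30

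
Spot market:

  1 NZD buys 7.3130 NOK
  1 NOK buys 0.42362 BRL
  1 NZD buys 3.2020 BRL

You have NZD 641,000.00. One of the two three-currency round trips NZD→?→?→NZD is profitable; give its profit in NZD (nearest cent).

Profit: NZD 21,532.71

Profitable loop is NZD → BRL → NOK → NZD:
NZD 641,000.00 × 3.2020 = BRL 2,052,482.00
BRL 2,052,482.00 ÷ 0.42362 = NOK 4,845,101.74
NOK 4,845,101.74 ÷ 7.3130 = NZD 662,532.71
Profit = NZD 662,532.71 − NZD 641,000.00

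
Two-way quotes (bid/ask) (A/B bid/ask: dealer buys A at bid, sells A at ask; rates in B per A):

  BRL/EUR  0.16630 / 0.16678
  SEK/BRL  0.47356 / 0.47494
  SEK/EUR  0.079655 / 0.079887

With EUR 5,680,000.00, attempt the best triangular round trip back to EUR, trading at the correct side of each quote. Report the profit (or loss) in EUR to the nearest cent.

Net profit: EUR 31,874.55

Best loop EUR → BRL → SEK → EUR:
EUR 5,680,000.00 ÷ 0.16678 (buy BRL at ask) = BRL 34,056,841.35
BRL 34,056,841.35 ÷ 0.47494 (buy SEK at ask) = SEK 71,707,671.18
SEK 71,707,671.18 × 0.079655 (sell SEK at bid) = EUR 5,711,874.55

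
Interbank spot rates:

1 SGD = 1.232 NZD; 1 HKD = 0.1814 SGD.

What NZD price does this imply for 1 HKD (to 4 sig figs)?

1 HKD × 0.1814 = 0.1814 SGD
0.1814 SGD × 1.232 = 0.223485 NZD

HKD/NZD = 0.2235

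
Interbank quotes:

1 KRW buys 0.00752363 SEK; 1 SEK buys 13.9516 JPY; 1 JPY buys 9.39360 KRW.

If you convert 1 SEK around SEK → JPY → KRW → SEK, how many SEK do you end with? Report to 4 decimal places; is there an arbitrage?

0.9860 (arbitrage exists)

Around SEK → JPY → KRW → SEK: 1 × 13.9516 × 9.39360 × 0.00752363 = 0.986015
Product < 1; profitable direction is SEK → KRW → JPY → SEK.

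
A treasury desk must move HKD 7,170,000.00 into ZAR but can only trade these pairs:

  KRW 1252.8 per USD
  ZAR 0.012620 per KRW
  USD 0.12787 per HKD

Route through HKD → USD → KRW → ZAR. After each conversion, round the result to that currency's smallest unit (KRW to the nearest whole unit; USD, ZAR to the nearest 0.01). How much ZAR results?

HKD 7,170,000.00 × 0.12787 = USD 916,827.90
USD 916,827.90 × 1252.8 = KRW 1,148,601,993
KRW 1,148,601,993 × 0.012620 = ZAR 14,495,357.15

ZAR 14,495,357.15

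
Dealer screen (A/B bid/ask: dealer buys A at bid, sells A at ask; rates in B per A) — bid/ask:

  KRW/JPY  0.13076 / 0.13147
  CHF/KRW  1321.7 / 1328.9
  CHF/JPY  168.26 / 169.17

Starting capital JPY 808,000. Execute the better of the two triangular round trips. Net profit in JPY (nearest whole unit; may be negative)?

Net profit: JPY 17,460

Best loop JPY → CHF → KRW → JPY:
JPY 808,000 ÷ 169.17 (buy CHF at ask) = CHF 4,776.26
CHF 4,776.26 × 1321.7 (sell CHF at bid) = KRW 6,312,784
KRW 6,312,784 × 0.13076 (sell KRW at bid) = JPY 825,460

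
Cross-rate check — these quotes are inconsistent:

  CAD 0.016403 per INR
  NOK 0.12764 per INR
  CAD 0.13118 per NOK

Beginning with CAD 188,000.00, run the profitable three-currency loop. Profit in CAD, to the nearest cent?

Profitable loop is CAD → INR → NOK → CAD:
CAD 188,000.00 ÷ 0.016403 = INR 11,461,318.05
INR 11,461,318.05 × 0.12764 = NOK 1,462,922.64
NOK 1,462,922.64 × 0.13118 = CAD 191,906.19
Profit = CAD 191,906.19 − CAD 188,000.00

Profit: CAD 3,906.19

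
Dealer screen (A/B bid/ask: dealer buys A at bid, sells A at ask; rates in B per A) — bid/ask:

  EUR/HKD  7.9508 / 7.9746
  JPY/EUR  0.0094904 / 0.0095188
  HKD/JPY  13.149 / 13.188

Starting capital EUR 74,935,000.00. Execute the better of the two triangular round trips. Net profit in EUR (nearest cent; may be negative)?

Net result: EUR -81,060.32 (no profitable arbitrage after spreads)

Best loop EUR → JPY → HKD → EUR:
EUR 74,935,000.00 ÷ 0.0095188 (buy JPY at ask) = JPY 7,872,315,838
JPY 7,872,315,838 ÷ 13.188 (buy HKD at ask) = HKD 596,930,227.34
HKD 596,930,227.34 ÷ 7.9746 (buy EUR at ask) = EUR 74,853,939.68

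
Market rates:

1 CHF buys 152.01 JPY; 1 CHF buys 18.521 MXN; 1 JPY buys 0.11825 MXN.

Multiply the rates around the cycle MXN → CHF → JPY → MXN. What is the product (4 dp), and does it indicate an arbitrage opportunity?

0.9705 (arbitrage exists)

Around MXN → CHF → JPY → MXN: 1 ÷ 18.521 × 152.01 × 0.11825 = 0.970530
Product < 1; profitable direction is MXN → JPY → CHF → MXN.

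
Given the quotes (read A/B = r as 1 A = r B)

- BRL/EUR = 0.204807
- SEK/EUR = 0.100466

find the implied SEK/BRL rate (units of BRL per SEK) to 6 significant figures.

1 SEK × 0.100466 = 0.100466 EUR
0.100466 EUR ÷ 0.204807 = 0.49054 BRL

SEK/BRL = 0.490540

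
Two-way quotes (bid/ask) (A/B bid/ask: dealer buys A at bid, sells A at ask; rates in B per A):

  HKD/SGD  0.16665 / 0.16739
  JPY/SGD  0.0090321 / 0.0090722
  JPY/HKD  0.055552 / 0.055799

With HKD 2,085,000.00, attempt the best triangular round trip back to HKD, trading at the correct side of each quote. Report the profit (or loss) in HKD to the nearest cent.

Net profit: HKD 42,641.54

Best loop HKD → SGD → JPY → HKD:
HKD 2,085,000.00 × 0.16665 (sell HKD at bid) = SGD 347,465.25
SGD 347,465.25 ÷ 0.0090722 (buy JPY at ask) = JPY 38,299,999
JPY 38,299,999 × 0.055552 (sell JPY at bid) = HKD 2,127,641.54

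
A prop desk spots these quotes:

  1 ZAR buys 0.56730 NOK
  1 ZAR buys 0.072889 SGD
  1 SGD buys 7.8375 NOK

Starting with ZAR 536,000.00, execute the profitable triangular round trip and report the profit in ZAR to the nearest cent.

Profit: ZAR 3,748.63

Profitable loop is ZAR → SGD → NOK → ZAR:
ZAR 536,000.00 × 0.072889 = SGD 39,068.50
SGD 39,068.50 × 7.8375 = NOK 306,199.40
NOK 306,199.40 ÷ 0.56730 = ZAR 539,748.63
Profit = ZAR 539,748.63 − ZAR 536,000.00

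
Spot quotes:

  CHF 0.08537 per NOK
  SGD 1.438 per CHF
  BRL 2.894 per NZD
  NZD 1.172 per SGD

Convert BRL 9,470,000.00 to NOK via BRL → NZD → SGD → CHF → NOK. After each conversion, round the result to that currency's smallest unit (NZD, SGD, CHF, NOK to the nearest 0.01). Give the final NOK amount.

NOK 22,743,624.34

BRL 9,470,000.00 ÷ 2.894 = NZD 3,272,287.49
NZD 3,272,287.49 ÷ 1.172 = SGD 2,792,054.17
SGD 2,792,054.17 ÷ 1.438 = CHF 1,941,623.21
CHF 1,941,623.21 ÷ 0.08537 = NOK 22,743,624.34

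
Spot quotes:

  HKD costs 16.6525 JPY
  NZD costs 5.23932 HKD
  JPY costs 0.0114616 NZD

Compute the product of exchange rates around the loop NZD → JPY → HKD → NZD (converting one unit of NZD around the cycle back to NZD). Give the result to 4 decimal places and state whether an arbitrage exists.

1.0000 (no arbitrage)

Around NZD → JPY → HKD → NZD: 1 ÷ 0.0114616 ÷ 16.6525 ÷ 5.23932 = 1.000001
Product ≈ 1 (deviation 0.000%, within rounding noise).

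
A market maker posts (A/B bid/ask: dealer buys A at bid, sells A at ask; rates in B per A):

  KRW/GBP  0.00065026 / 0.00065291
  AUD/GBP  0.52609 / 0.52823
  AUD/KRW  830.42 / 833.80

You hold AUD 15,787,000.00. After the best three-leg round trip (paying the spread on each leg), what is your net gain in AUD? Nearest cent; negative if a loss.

Best loop AUD → KRW → GBP → AUD:
AUD 15,787,000.00 × 830.42 (sell AUD at bid) = KRW 13,109,840,540
KRW 13,109,840,540 × 0.00065026 (sell KRW at bid) = GBP 8,524,804.91
GBP 8,524,804.91 ÷ 0.52823 (buy AUD at ask) = AUD 16,138,433.84

Net profit: AUD 351,433.84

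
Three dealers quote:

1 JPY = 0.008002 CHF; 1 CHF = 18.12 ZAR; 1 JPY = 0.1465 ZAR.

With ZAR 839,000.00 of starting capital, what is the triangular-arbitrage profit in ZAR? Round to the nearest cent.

Profitable loop is ZAR → CHF → JPY → ZAR:
ZAR 839,000.00 ÷ 18.12 = CHF 46,302.43
CHF 46,302.43 ÷ 0.008002 = JPY 5,786,357
JPY 5,786,357 × 0.1465 = ZAR 847,701.29
Profit = ZAR 847,701.29 − ZAR 839,000.00

Profit: ZAR 8,701.29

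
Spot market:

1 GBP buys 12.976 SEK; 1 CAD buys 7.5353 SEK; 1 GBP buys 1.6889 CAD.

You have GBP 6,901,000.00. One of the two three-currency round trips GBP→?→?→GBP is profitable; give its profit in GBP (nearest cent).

Profitable loop is GBP → SEK → CAD → GBP:
GBP 6,901,000.00 × 12.976 = SEK 89,547,376.00
SEK 89,547,376.00 ÷ 7.5353 = CAD 11,883,717.44
CAD 11,883,717.44 ÷ 1.6889 = GBP 7,036,365.35
Profit = GBP 7,036,365.35 − GBP 6,901,000.00

Profit: GBP 135,365.35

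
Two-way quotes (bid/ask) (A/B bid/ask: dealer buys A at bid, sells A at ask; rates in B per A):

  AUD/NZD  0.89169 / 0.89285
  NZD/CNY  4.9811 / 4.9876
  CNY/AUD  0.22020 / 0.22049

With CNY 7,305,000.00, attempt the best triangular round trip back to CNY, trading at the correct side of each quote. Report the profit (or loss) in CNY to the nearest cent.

Best loop CNY → NZD → AUD → CNY:
CNY 7,305,000.00 ÷ 4.9876 (buy NZD at ask) = NZD 1,464,632.29
NZD 1,464,632.29 ÷ 0.89285 (buy AUD at ask) = AUD 1,640,401.29
AUD 1,640,401.29 ÷ 0.22049 (buy CNY at ask) = CNY 7,439,799.02

Net profit: CNY 134,799.02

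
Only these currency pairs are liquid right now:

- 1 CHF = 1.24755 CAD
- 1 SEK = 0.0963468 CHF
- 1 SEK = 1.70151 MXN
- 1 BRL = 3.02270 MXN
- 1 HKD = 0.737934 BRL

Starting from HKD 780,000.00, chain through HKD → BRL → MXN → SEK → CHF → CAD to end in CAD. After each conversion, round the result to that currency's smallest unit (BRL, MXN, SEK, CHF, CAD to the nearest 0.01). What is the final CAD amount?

CAD 122,904.53

HKD 780,000.00 × 0.737934 = BRL 575,588.52
BRL 575,588.52 × 3.02270 = MXN 1,739,831.42
MXN 1,739,831.42 ÷ 1.70151 = SEK 1,022,522.01
SEK 1,022,522.01 × 0.0963468 = CHF 98,516.72
CHF 98,516.72 × 1.24755 = CAD 122,904.53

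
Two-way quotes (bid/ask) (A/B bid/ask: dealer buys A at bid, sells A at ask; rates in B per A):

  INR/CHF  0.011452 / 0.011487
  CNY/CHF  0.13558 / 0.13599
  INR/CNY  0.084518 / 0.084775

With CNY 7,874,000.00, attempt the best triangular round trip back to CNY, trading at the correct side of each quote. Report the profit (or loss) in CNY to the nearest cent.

Net result: CNY -19,227.15 (no profitable arbitrage after spreads)

Best loop CNY → CHF → INR → CNY:
CNY 7,874,000.00 × 0.13558 (sell CNY at bid) = CHF 1,067,556.92
CHF 1,067,556.92 ÷ 0.011487 (buy INR at ask) = INR 92,936,094.72
INR 92,936,094.72 × 0.084518 (sell INR at bid) = CNY 7,854,772.85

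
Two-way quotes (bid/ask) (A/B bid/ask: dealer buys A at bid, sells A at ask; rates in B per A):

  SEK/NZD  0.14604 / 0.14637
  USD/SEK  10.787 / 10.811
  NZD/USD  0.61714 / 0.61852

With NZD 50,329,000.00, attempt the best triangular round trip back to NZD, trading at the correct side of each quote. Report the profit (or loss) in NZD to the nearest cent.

Net profit: NZD 1,092,721.75

Best loop NZD → SEK → USD → NZD:
NZD 50,329,000.00 ÷ 0.14637 (buy SEK at ask) = SEK 343,847,783.02
SEK 343,847,783.02 ÷ 10.811 (buy USD at ask) = USD 31,805,363.34
USD 31,805,363.34 ÷ 0.61852 (buy NZD at ask) = NZD 51,421,721.75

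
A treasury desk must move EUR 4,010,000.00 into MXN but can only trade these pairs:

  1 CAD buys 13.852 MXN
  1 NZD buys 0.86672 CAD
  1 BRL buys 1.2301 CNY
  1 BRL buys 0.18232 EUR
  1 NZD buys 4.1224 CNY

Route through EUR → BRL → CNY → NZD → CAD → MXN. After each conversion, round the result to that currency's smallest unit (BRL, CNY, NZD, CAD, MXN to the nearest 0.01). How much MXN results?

MXN 78,793,728.35

EUR 4,010,000.00 ÷ 0.18232 = BRL 21,994,295.74
BRL 21,994,295.74 × 1.2301 = CNY 27,055,183.19
CNY 27,055,183.19 ÷ 4.1224 = NZD 6,562,968.95
NZD 6,562,968.95 × 0.86672 = CAD 5,688,256.45
CAD 5,688,256.45 × 13.852 = MXN 78,793,728.35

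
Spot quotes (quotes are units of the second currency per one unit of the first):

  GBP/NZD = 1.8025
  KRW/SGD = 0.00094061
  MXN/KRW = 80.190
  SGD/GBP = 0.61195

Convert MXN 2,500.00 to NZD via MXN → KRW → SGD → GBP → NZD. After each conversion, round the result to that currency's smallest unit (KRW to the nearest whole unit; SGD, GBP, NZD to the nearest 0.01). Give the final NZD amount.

NZD 208.01

MXN 2,500.00 × 80.190 = KRW 200,475
KRW 200,475 × 0.00094061 = SGD 188.57
SGD 188.57 × 0.61195 = GBP 115.40
GBP 115.40 × 1.8025 = NZD 208.01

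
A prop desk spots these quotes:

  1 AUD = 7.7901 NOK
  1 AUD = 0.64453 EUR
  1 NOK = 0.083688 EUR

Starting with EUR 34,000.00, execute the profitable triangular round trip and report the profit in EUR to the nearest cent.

Profit: EUR 390.78

Profitable loop is EUR → AUD → NOK → EUR:
EUR 34,000.00 ÷ 0.64453 = AUD 52,751.62
AUD 52,751.62 × 7.7901 = NOK 410,940.38
NOK 410,940.38 × 0.083688 = EUR 34,390.78
Profit = EUR 34,390.78 − EUR 34,000.00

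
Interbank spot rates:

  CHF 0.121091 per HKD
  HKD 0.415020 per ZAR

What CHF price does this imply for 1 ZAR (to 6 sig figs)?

1 ZAR × 0.415020 = 0.41502 HKD
0.41502 HKD × 0.121091 = 0.0502552 CHF

ZAR/CHF = 0.0502552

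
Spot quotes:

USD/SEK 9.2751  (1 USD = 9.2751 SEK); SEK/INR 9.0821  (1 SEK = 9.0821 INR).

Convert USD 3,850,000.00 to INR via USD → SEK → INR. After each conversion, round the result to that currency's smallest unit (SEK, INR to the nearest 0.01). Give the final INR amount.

USD 3,850,000.00 × 9.2751 = SEK 35,709,135.00
SEK 35,709,135.00 × 9.0821 = INR 324,313,934.98

INR 324,313,934.98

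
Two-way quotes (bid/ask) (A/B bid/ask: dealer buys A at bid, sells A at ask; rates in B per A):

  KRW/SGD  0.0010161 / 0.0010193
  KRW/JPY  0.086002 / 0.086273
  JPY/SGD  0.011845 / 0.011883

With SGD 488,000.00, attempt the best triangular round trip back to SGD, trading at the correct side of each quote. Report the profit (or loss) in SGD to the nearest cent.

Best loop SGD → KRW → JPY → SGD:
SGD 488,000.00 ÷ 0.0010193 (buy KRW at ask) = KRW 478,759,933
KRW 478,759,933 × 0.086002 (sell KRW at bid) = JPY 41,174,312
JPY 41,174,312 × 0.011845 (sell JPY at bid) = SGD 487,709.72

Net result: SGD -290.28 (no profitable arbitrage after spreads)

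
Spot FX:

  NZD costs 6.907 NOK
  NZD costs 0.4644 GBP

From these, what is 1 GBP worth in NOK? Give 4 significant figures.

GBP/NOK = 14.87

1 GBP ÷ 0.4644 = 2.15332 NZD
2.15332 NZD × 6.907 = 14.873 NOK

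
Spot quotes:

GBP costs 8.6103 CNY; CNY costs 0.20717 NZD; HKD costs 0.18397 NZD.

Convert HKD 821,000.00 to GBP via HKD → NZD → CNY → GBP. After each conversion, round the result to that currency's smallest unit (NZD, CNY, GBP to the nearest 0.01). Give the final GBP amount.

HKD 821,000.00 × 0.18397 = NZD 151,039.37
NZD 151,039.37 ÷ 0.20717 = CNY 729,060.05
CNY 729,060.05 ÷ 8.6103 = GBP 84,673.01

GBP 84,673.01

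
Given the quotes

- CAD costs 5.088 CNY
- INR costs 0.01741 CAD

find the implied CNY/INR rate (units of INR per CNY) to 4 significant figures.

CNY/INR = 11.29

1 CNY ÷ 5.088 = 0.196541 CAD
0.196541 CAD ÷ 0.01741 = 11.289 INR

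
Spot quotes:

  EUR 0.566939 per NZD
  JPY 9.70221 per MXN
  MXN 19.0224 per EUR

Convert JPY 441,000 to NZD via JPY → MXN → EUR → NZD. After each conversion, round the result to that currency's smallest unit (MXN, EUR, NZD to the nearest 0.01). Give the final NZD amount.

NZD 4,214.70

JPY 441,000 ÷ 9.70221 = MXN 45,453.56
MXN 45,453.56 ÷ 19.0224 = EUR 2,389.48
EUR 2,389.48 ÷ 0.566939 = NZD 4,214.70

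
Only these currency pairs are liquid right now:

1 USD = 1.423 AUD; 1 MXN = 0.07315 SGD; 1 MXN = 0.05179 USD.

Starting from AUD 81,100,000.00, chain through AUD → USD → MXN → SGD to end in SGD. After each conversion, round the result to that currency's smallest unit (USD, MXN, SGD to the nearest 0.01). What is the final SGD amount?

SGD 80,497,867.15

AUD 81,100,000.00 ÷ 1.423 = USD 56,992,269.85
USD 56,992,269.85 ÷ 0.05179 = MXN 1,100,449,311.64
MXN 1,100,449,311.64 × 0.07315 = SGD 80,497,867.15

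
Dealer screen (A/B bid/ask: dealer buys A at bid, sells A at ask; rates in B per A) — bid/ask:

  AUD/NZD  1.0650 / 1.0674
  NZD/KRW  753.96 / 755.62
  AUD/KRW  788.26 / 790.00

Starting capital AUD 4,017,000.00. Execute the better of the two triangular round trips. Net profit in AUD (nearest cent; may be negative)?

Net profit: AUD 65,936.77

Best loop AUD → NZD → KRW → AUD:
AUD 4,017,000.00 × 1.0650 (sell AUD at bid) = NZD 4,278,105.00
NZD 4,278,105.00 × 753.96 (sell NZD at bid) = KRW 3,225,520,046
KRW 3,225,520,046 ÷ 790.00 (buy AUD at ask) = AUD 4,082,936.77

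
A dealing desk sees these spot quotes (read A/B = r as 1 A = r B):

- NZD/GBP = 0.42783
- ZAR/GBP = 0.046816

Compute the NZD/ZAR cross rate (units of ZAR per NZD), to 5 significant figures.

1 NZD × 0.42783 = 0.42783 GBP
0.42783 GBP ÷ 0.046816 = 9.13854 ZAR

NZD/ZAR = 9.1385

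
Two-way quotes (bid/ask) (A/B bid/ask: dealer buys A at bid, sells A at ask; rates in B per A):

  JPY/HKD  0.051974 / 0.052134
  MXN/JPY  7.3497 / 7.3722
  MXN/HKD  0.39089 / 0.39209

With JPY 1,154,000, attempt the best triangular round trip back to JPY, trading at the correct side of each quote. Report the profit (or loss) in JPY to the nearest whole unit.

Best loop JPY → MXN → HKD → JPY:
JPY 1,154,000 ÷ 7.3722 (buy MXN at ask) = MXN 156,534.01
MXN 156,534.01 × 0.39089 (sell MXN at bid) = HKD 61,187.58
HKD 61,187.58 ÷ 0.052134 (buy JPY at ask) = JPY 1,173,660

Net profit: JPY 19,660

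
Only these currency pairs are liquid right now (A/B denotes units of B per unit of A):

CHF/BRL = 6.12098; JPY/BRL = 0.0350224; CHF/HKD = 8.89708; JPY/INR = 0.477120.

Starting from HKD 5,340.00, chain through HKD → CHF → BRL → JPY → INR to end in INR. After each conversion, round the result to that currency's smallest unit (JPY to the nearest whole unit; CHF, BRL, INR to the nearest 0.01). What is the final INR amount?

HKD 5,340.00 ÷ 8.89708 = CHF 600.20
CHF 600.20 × 6.12098 = BRL 3,673.81
BRL 3,673.81 ÷ 0.0350224 = JPY 104,899
JPY 104,899 × 0.477120 = INR 50,049.41

INR 50,049.41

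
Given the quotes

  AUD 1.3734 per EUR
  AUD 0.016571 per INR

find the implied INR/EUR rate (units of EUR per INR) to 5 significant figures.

1 INR × 0.016571 = 0.016571 AUD
0.016571 AUD ÷ 1.3734 = 0.0120657 EUR

INR/EUR = 0.012066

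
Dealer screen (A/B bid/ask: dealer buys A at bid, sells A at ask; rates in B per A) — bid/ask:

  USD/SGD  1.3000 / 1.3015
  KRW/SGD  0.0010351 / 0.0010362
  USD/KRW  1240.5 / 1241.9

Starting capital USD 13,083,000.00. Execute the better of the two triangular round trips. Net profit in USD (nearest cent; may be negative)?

Net profit: USD 133,622.29

Best loop USD → SGD → KRW → USD:
USD 13,083,000.00 × 1.3000 (sell USD at bid) = SGD 17,007,900.00
SGD 17,007,900.00 ÷ 0.0010362 (buy KRW at ask) = KRW 16,413,723,219
KRW 16,413,723,219 ÷ 1241.9 (buy USD at ask) = USD 13,216,622.29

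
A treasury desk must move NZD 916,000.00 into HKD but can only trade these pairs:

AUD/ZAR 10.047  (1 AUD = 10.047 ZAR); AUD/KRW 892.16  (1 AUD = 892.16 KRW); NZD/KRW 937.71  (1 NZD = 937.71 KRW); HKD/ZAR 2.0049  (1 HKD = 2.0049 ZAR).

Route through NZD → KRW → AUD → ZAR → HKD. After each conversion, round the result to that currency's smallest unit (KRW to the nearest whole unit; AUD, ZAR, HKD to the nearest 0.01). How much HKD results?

HKD 4,824,640.51

NZD 916,000.00 × 937.71 = KRW 858,942,360
KRW 858,942,360 ÷ 892.16 = AUD 962,767.17
AUD 962,767.17 × 10.047 = ZAR 9,672,921.76
ZAR 9,672,921.76 ÷ 2.0049 = HKD 4,824,640.51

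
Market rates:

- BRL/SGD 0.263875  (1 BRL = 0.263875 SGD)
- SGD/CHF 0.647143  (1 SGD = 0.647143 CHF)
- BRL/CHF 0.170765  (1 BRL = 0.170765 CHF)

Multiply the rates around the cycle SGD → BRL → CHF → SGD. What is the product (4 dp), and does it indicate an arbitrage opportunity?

1.0000 (no arbitrage)

Around SGD → BRL → CHF → SGD: 1 ÷ 0.263875 × 0.170765 ÷ 0.647143 = 1.000001
Product ≈ 1 (deviation 0.000%, within rounding noise).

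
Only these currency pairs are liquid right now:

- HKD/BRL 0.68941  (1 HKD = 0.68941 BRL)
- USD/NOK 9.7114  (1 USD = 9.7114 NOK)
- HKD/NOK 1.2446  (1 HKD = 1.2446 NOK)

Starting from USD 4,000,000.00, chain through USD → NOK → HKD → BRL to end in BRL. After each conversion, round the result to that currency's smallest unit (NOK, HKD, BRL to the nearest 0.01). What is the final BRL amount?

USD 4,000,000.00 × 9.7114 = NOK 38,845,600.00
NOK 38,845,600.00 ÷ 1.2446 = HKD 31,211,312.87
HKD 31,211,312.87 × 0.68941 = BRL 21,517,391.21

BRL 21,517,391.21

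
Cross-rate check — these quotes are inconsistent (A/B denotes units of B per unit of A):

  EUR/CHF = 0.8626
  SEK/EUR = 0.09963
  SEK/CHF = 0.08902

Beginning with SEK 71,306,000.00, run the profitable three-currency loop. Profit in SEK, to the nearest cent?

Profitable loop is SEK → CHF → EUR → SEK:
SEK 71,306,000.00 × 0.08902 = CHF 6,347,660.12
CHF 6,347,660.12 ÷ 0.8626 = EUR 7,358,752.75
EUR 7,358,752.75 ÷ 0.09963 = SEK 73,860,812.48
Profit = SEK 73,860,812.48 − SEK 71,306,000.00

Profit: SEK 2,554,812.48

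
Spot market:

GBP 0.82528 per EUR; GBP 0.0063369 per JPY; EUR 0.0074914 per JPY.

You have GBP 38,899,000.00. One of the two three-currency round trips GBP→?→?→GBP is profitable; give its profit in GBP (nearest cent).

Profit: GBP 971,435.87

Profitable loop is GBP → EUR → JPY → GBP:
GBP 38,899,000.00 ÷ 0.82528 = EUR 47,134,305.93
EUR 47,134,305.93 ÷ 0.0074914 = JPY 6,291,788,709
JPY 6,291,788,709 × 0.0063369 = GBP 39,870,435.87
Profit = GBP 39,870,435.87 − GBP 38,899,000.00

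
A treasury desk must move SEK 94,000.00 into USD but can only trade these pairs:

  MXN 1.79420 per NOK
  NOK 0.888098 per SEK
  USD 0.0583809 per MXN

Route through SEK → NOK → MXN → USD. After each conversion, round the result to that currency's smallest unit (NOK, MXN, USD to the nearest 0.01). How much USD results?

SEK 94,000.00 × 0.888098 = NOK 83,481.21
NOK 83,481.21 × 1.79420 = MXN 149,781.99
MXN 149,781.99 × 0.0583809 = USD 8,744.41

USD 8,744.41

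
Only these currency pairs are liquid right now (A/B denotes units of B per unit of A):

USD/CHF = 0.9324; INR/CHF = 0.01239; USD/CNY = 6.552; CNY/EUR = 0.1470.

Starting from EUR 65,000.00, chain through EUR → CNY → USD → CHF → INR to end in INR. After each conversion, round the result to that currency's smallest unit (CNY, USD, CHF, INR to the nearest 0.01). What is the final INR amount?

EUR 65,000.00 ÷ 0.1470 = CNY 442,176.87
CNY 442,176.87 ÷ 6.552 = USD 67,487.31
USD 67,487.31 × 0.9324 = CHF 62,925.17
CHF 62,925.17 ÷ 0.01239 = INR 5,078,706.21

INR 5,078,706.21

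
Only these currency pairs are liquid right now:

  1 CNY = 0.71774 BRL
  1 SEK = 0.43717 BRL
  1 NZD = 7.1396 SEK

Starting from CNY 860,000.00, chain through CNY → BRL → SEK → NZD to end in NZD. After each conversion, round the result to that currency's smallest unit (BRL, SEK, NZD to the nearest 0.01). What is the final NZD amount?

NZD 197,761.33

CNY 860,000.00 × 0.71774 = BRL 617,256.40
BRL 617,256.40 ÷ 0.43717 = SEK 1,411,936.78
SEK 1,411,936.78 ÷ 7.1396 = NZD 197,761.33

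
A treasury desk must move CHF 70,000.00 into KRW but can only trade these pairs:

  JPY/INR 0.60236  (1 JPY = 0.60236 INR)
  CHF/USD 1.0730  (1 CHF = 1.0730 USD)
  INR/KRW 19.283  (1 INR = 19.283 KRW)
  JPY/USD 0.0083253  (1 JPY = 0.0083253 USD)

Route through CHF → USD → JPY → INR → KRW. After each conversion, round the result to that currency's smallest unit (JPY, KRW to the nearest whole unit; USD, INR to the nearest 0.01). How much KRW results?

CHF 70,000.00 × 1.0730 = USD 75,110.00
USD 75,110.00 ÷ 0.0083253 = JPY 9,021,897
JPY 9,021,897 × 0.60236 = INR 5,434,429.88
INR 5,434,429.88 × 19.283 = KRW 104,792,111

KRW 104,792,111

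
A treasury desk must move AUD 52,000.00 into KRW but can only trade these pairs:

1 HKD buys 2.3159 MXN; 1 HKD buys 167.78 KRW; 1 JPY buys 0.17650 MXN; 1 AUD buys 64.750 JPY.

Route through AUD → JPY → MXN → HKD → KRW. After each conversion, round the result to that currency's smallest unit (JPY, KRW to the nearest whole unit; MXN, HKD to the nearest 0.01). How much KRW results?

KRW 43,053,475

AUD 52,000.00 × 64.750 = JPY 3,367,000
JPY 3,367,000 × 0.17650 = MXN 594,275.50
MXN 594,275.50 ÷ 2.3159 = HKD 256,606.72
HKD 256,606.72 × 167.78 = KRW 43,053,475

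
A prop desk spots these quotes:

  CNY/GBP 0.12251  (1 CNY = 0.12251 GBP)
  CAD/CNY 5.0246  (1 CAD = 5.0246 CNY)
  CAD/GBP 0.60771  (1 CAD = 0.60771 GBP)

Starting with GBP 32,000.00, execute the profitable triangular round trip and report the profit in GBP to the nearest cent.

Profit: GBP 413.55

Profitable loop is GBP → CAD → CNY → GBP:
GBP 32,000.00 ÷ 0.60771 = CAD 52,656.69
CAD 52,656.69 × 5.0246 = CNY 264,578.83
CNY 264,578.83 × 0.12251 = GBP 32,413.55
Profit = GBP 32,413.55 − GBP 32,000.00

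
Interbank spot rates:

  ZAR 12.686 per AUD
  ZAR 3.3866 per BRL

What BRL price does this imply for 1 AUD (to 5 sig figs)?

AUD/BRL = 3.7459

1 AUD × 12.686 = 12.686 ZAR
12.686 ZAR ÷ 3.3866 = 3.74594 BRL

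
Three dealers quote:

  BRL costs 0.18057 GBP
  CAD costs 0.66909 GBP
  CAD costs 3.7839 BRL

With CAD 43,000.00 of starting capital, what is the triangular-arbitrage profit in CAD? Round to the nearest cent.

Profitable loop is CAD → BRL → GBP → CAD:
CAD 43,000.00 × 3.7839 = BRL 162,707.70
BRL 162,707.70 × 0.18057 = GBP 29,380.13
GBP 29,380.13 ÷ 0.66909 = CAD 43,910.58
Profit = CAD 43,910.58 − CAD 43,000.00

Profit: CAD 910.58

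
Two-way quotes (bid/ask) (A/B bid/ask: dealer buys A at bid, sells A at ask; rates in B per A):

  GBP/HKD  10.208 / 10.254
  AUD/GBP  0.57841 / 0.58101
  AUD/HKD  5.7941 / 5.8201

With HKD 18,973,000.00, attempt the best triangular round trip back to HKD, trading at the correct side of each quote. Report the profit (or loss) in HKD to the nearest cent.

Best loop HKD → AUD → GBP → HKD:
HKD 18,973,000.00 ÷ 5.8201 (buy AUD at ask) = AUD 3,259,909.62
AUD 3,259,909.62 × 0.57841 (sell AUD at bid) = GBP 1,885,564.33
GBP 1,885,564.33 × 10.208 (sell GBP at bid) = HKD 19,247,840.63

Net profit: HKD 274,840.63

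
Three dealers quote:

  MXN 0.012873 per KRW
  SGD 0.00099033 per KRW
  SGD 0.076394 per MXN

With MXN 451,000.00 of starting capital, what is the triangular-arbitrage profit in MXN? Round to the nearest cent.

Profitable loop is MXN → KRW → SGD → MXN:
MXN 451,000.00 ÷ 0.012873 = KRW 35,034,568
KRW 35,034,568 × 0.00099033 = SGD 34,695.78
SGD 34,695.78 ÷ 0.076394 = MXN 454,168.97
Profit = MXN 454,168.97 − MXN 451,000.00

Profit: MXN 3,168.97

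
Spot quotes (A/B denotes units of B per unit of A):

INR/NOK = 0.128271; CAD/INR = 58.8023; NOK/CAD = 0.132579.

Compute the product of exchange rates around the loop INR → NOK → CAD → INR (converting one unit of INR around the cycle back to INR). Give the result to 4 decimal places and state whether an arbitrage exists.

Around INR → NOK → CAD → INR: 1 × 0.128271 × 0.132579 × 58.8023 = 0.999994
Product ≈ 1 (deviation 0.001%, within rounding noise).

1.0000 (no arbitrage)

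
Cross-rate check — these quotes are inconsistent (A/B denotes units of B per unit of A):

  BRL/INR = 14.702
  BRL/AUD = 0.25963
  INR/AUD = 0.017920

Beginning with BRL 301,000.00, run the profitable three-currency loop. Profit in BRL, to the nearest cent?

Profit: BRL 4,440.09

Profitable loop is BRL → INR → AUD → BRL:
BRL 301,000.00 × 14.702 = INR 4,425,302.00
INR 4,425,302.00 × 0.017920 = AUD 79,301.41
AUD 79,301.41 ÷ 0.25963 = BRL 305,440.09
Profit = BRL 305,440.09 − BRL 301,000.00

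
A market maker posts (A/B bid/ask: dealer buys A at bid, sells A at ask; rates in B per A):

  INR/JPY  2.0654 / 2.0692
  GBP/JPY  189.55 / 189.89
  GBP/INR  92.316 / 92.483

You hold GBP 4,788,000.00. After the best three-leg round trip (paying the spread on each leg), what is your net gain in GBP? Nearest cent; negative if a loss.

Best loop GBP → INR → JPY → GBP:
GBP 4,788,000.00 × 92.316 (sell GBP at bid) = INR 442,009,008.00
INR 442,009,008.00 × 2.0654 (sell INR at bid) = JPY 912,925,405
JPY 912,925,405 ÷ 189.89 (buy GBP at ask) = GBP 4,807,653.93

Net profit: GBP 19,653.93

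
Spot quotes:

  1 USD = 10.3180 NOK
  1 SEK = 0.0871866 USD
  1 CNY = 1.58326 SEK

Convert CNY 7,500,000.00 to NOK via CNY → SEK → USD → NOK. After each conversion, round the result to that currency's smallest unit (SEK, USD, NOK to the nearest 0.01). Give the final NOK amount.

NOK 10,682,152.35

CNY 7,500,000.00 × 1.58326 = SEK 11,874,450.00
SEK 11,874,450.00 × 0.0871866 = USD 1,035,292.92
USD 1,035,292.92 × 10.3180 = NOK 10,682,152.35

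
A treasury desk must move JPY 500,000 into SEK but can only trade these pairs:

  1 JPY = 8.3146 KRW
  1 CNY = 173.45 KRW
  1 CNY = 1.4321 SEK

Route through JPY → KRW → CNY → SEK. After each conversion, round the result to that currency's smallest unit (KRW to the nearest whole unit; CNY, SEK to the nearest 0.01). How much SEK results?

SEK 34,324.99

JPY 500,000 × 8.3146 = KRW 4,157,300
KRW 4,157,300 ÷ 173.45 = CNY 23,968.29
CNY 23,968.29 × 1.4321 = SEK 34,324.99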